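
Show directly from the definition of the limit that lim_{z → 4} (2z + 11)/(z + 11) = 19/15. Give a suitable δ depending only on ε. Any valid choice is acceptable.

δ = min(15/2, (225/22)ε)

Let ε > 0. We want δ > 0 with 0 < |z − 4| < δ ⇒ |(2z + 11)/(z + 11) − (19/15)| < ε.
Combining over a common denominator, (2z + 11)/(z + 11) − (19/15) = [(2z + 11)·15 − 19·(z + 11)] / [15·(z + 11)] = 11(z − 4) / (15(z + 11)).
So |(2z + 11)/(z + 11) − (19/15)| = 11|z − 4| / (15·|z + 11|).
Require δ ≤ 15/2, so |z + 11| ≥ |15| − |z − 4| > 15 − 15/2 = 15/2.
Hence |(2z + 11)/(z + 11) − (19/15)| < 11|z − 4|/(15·(15/2)) = (22/225)|z − 4|, which is < ε once |z − 4| < (225/22)ε.
Take δ = min(15/2, (225/22)ε). Then 0 < |z − 4| < δ forces both bounds, so |(2z + 11)/(z + 11) − (19/15)| < ε.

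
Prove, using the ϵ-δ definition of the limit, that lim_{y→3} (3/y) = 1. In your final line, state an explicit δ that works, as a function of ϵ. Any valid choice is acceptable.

Let ϵ > 0 be given. We seek δ > 0 such that 0 < |y − 3| < δ implies |3/y − 1| < ϵ.
|3/y − 1| = 3·|3 − y|/(3·|y|) = 3|y − 3|/(3|y|).
Restrict δ ≤ 3/2. Then |y − 3| < 3/2 gives |y| > 3/2, so 3|y| > 9/2.
Then |3/y − 1| < 3|y − 3|/(9/2), which is < ϵ when |y − 3| < (3/2)ϵ.
Take δ = min(3/2, (3/2)ϵ). Then 0 < |y − 3| < δ gives both |y − 3| < 3/2 and |y − 3| < (3/2)ϵ, so |3/y − 1| < ϵ.

δ = min(3/2, (3/2)ϵ)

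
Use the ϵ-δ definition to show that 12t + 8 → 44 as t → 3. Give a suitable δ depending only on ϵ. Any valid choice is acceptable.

δ = ϵ/12

Fix ϵ > 0. We need δ > 0 so that 0 < |t − 3| < δ implies |(12t + 8) − 44| < ϵ.
Since (12t + 8) − 44 = 12(t − 3), we have |(12t + 8) − 44| = 12|t − 3|.
So 12|t − 3| < ϵ exactly when |t − 3| < ϵ/12.
Take δ = ϵ/12. If 0 < |t − 3| < δ then |(12t + 8) − 44| = 12|t − 3| < 12·(ϵ/12) = ϵ.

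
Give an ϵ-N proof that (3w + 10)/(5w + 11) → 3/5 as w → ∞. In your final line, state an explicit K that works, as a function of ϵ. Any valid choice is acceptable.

K = (17/25)/ϵ

Fix ϵ > 0. We seek K > 0 such that w > K implies |(3w + 10)/(5w + 11) − (3/5)| < ϵ.
(3w + 10)/(5w + 11) − (3/5) = (5(3w + 10) − 3(5w + 11)) / (5(5w + 11)) = 17/(5(5w + 11)).
For w > 0 we have 5w + 11 > 5w, so |(3w + 10)/(5w + 11) − (3/5)| = 17/(5(5w + 11)) < 17/(5·5w) = (17/25)/w.
Thus |(3w + 10)/(5w + 11) − (3/5)| < ϵ whenever w > (17/25)/ϵ.
Take K = (17/25)/ϵ. If w > K then |(3w + 10)/(5w + 11) − (3/5)| < (17/25)/w < ϵ.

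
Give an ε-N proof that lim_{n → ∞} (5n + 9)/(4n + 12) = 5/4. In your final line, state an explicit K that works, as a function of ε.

K = (3/2)/ε

Fix ε > 0. For n ≥ 1, |(5n + 9)/(4n + 12) − (5/4)| = |-24|/(4(4n + 12)) = 24/(4(4n + 12)).
Since 4n + 12 ≥ 4n for n ≥ 1, this is ≤ 24/(4·4n) = (3/2)/n.
So |(5n + 9)/(4n + 12) − (5/4)| < ε whenever n > (3/2)/ε.
Take K = (3/2)/ε. If n > K then |(5n + 9)/(4n + 12) − (5/4)| ≤ (3/2)/n < ε.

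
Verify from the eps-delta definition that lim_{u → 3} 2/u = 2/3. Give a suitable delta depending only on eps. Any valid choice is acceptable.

Suppose eps > 0. We seek delta > 0 such that 0 < |u − 3| < delta implies |2/u − (2/3)| < eps.
|2/u − (2/3)| = 2·|3 − u|/(3·|u|) = 2|u − 3|/(3|u|).
Restrict delta ≤ 3/2. Then |u − 3| < 3/2 gives |u| > 3/2, so 3|u| > 9/2.
Then |2/u − (2/3)| < 2|u − 3|/(9/2), which is < eps when |u − 3| < (9/4)eps.
Take delta = min(3/2, (9/4)eps). Then 0 < |u − 3| < delta gives both |u − 3| < 3/2 and |u − 3| < (9/4)eps, so |2/u − (2/3)| < eps.

delta = min(3/2, (9/4)eps)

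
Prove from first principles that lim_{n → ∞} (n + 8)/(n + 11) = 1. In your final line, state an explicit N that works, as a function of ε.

Suppose ε > 0. For n ≥ 1, |(n + 8)/(n + 11) − 1| = |-3|/((n + 11)) = 3/((n + 11)).
Since n + 11 ≥ n for n ≥ 1, this is ≤ 3/(n) = 3/n.
So |(n + 8)/(n + 11) − 1| < ε whenever n > 3/ε.
Take N = 3/ε. If n > N then |(n + 8)/(n + 11) − 1| ≤ 3/n < ε.

N = 3/ε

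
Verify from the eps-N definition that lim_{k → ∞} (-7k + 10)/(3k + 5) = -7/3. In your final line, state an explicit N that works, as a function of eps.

Let eps > 0 be given. For k ≥ 1, |(-7k + 10)/(3k + 5) + 7/3| = |65|/(3(3k + 5)) = 65/(3(3k + 5)).
Since 3k + 5 ≥ 3k for k ≥ 1, this is ≤ 65/(3·3k) = (65/9)/k.
So |(-7k + 10)/(3k + 5) + 7/3| < eps whenever k > (65/9)/eps.
Take N = (65/9)/eps. If k > N then |(-7k + 10)/(3k + 5) + 7/3| ≤ (65/9)/k < eps.

N = (65/9)/eps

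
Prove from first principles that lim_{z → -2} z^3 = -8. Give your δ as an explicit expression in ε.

δ = min(2, ε/28)

Fix ε > 0. We seek δ > 0 with 0 < |z + 2| < δ ⇒ |z^3 + 8| < ε.
Factor: z^3 + 8 = (z + 2)(z^2 - 2z + 4), so |z^3 + 8| = |z + 2|·|z^2 - 2z + 4|.
Impose δ ≤ 2 so that |z| < 4; then |z^2 - 2z + 4| ≤ 28.
Hence |z^3 + 8| ≤ 28|z + 2|, which is < ε once |z + 2| < ε/28.
Take δ = min(2, ε/28). If 0 < |z + 2| < δ then both bounds hold and |z^3 + 8| ≤ 28|z + 2| < 28·(ε/28) = ε.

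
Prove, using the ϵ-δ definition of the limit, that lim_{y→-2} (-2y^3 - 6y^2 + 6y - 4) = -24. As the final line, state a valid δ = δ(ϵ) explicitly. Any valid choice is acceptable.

Fix ϵ > 0. We want δ > 0 such that 0 < |y + 2| < δ implies |(-2y^3 - 6y^2 + 6y - 4) + 24| < ϵ.
(-2y^3 - 6y^2 + 6y - 4) + 24 = -2y^3 - 6y^2 + 6y + 20 = (y + 2)(-2y^2 - 2y + 10).
So |(-2y^3 - 6y^2 + 6y - 4) + 24| = |y + 2|·|-2y^2 - 2y + 10|.
Require δ ≤ 2. Then |y + 2| < 2 gives |y| < 4, and by the triangle inequality |-2y^2 - 2y + 10| ≤ 2·4^2 + 2·4 + 10 = 50.
Hence |(-2y^3 - 6y^2 + 6y - 4) + 24| ≤ 50|y + 2| < ϵ provided |y + 2| < ϵ/50.
Choosing δ = min(2, ϵ/50) ensures both conditions, hence |(-2y^3 - 6y^2 + 6y - 4) + 24| < ϵ.

δ = min(2, ϵ/50)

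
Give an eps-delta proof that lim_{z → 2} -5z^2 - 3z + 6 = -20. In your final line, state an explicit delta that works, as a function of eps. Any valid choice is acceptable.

Suppose eps > 0. We want delta > 0 such that 0 < |z − 2| < delta implies |(-5z^2 - 3z + 6) + 20| < eps.
(-5z^2 - 3z + 6) + 20 = -5z^2 - 3z + 26 = (z − 2)(-5z - 13).
So |(-5z^2 - 3z + 6) + 20| = |z − 2|·|-5z - 13|.
Assume first that |z − 2| < 1, so |z| < 3. Then |-5z - 13| ≤ 5·3 + 13 = 28.
Hence |(-5z^2 - 3z + 6) + 20| ≤ 28|z − 2| < eps provided |z − 2| < eps/28.
Take delta = min(1, eps/28). Then 0 < |z − 2| < delta gives both |z − 2| < 1 and |z − 2| < eps/28, so |(-5z^2 - 3z + 6) + 20| < eps.

delta = min(1, eps/28)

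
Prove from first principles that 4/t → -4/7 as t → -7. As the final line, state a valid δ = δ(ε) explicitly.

δ = min(7/2, (49/8)ε)

Let ε > 0 be given. We seek δ > 0 such that 0 < |t + 7| < δ implies |4/t + 4/7| < ε.
|4/t + 4/7| = 4·|-7 − t|/(7·|t|) = 4|t + 7|/(7|t|).
Restrict δ ≤ 7/2. Then |t + 7| < 7/2 gives |t| > 7/2, so 7|t| > 49/2.
Then |4/t + 4/7| < 4|t + 7|/(49/2), which is < ε when |t + 7| < (49/8)ε.
Take δ = min(7/2, (49/8)ε). Then 0 < |t + 7| < δ gives both |t + 7| < 7/2 and |t + 7| < (49/8)ε, so |4/t + 4/7| < ε.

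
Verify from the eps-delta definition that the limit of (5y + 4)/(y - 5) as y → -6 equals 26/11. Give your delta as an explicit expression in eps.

Let eps > 0 be given. We want delta > 0 with 0 < |y + 6| < delta ⇒ |(5y + 4)/(y - 5) − (26/11)| < eps.
Combining over a common denominator, (5y + 4)/(y - 5) − (26/11) = [(5y + 4)·(-11) − (-26)·(y - 5)] / [(-11)·(y - 5)] = -29(y + 6) / ((-11)(y - 5)).
So |(5y + 4)/(y - 5) − (26/11)| = 29|y + 6| / (11·|y − 5|).
Restrict delta ≤ 11/2. Then |y + 6| < 11/2 gives |y − 5| = |(y + 6) + (-11)| ≥ 11 − 11/2 = 11/2.
Hence |(5y + 4)/(y - 5) − (26/11)| < 29|y + 6|/(11·(11/2)) = (58/121)|y + 6|, which is < eps once |y + 6| < (121/58)eps.
Take delta = min(11/2, (121/58)eps). Then 0 < |y + 6| < delta forces both bounds, so |(5y + 4)/(y - 5) − (26/11)| < eps.

delta = min(11/2, (121/58)eps)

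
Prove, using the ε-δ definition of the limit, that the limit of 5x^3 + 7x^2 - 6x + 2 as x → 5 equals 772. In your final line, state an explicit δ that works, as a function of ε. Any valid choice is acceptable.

δ = min(2, ε/623)

Let ε > 0. We want δ > 0 such that 0 < |x − 5| < δ implies |(5x^3 + 7x^2 - 6x + 2) − 772| < ε.
(5x^3 + 7x^2 - 6x + 2) − 772 = 5x^3 + 7x^2 - 6x - 770 = (x − 5)(5x^2 + 32x + 154).
So |(5x^3 + 7x^2 - 6x + 2) − 772| = |x − 5|·|5x^2 + 32x + 154|.
Require δ ≤ 2. Then |x − 5| < 2 gives |x| < 7, and by the triangle inequality |5x^2 + 32x + 154| ≤ 5·7^2 + 32·7 + 154 = 623.
Hence |(5x^3 + 7x^2 - 6x + 2) − 772| ≤ 623|x − 5| < ε provided |x − 5| < ε/623.
Choosing δ = min(2, ε/623) ensures both conditions, hence |(5x^3 + 7x^2 - 6x + 2) − 772| < ε.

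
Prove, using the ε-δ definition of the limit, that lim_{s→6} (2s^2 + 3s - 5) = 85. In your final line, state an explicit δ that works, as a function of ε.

Let ε > 0 be given. We want δ > 0 such that 0 < |s − 6| < δ implies |(2s^2 + 3s - 5) − 85| < ε.
(2s^2 + 3s - 5) − 85 = 2s^2 + 3s - 90 = (s − 6)(2s + 15).
So |(2s^2 + 3s - 5) − 85| = |s − 6|·|2s + 15|.
Require δ ≤ 2. Then |s − 6| < 2 gives |s| < 8, and by the triangle inequality |2s + 15| ≤ 2·8 + 15 = 31.
Hence |(2s^2 + 3s - 5) − 85| ≤ 31|s − 6| < ε provided |s − 6| < ε/31.
Take δ = min(2, ε/31). Then 0 < |s − 6| < δ gives both |s − 6| < 2 and |s − 6| < ε/31, so |(2s^2 + 3s - 5) − 85| < ε.

δ = min(2, ε/31)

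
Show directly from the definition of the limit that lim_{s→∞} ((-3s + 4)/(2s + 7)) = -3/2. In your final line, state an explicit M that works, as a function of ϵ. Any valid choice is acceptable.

Fix ϵ > 0. We seek M > 0 such that s > M implies |(-3s + 4)/(2s + 7) + 3/2| < ϵ.
(-3s + 4)/(2s + 7) + 3/2 = (2(-3s + 4) − (-3)(2s + 7)) / (2(2s + 7)) = 29/(2(2s + 7)).
For s > 0 we have 2s + 7 > 2s, so |(-3s + 4)/(2s + 7) + 3/2| = 29/(2(2s + 7)) < 29/(2·2s) = (29/4)/s.
Thus |(-3s + 4)/(2s + 7) + 3/2| < ϵ whenever s > (29/4)/ϵ.
Take M = (29/4)/ϵ. If s > M then |(-3s + 4)/(2s + 7) + 3/2| < (29/4)/s < ϵ.

M = (29/4)/ϵ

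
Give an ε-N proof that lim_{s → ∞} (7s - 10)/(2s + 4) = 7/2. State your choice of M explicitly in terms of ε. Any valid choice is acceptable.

Fix ε > 0. We seek M > 0 such that s > M implies |(7s - 10)/(2s + 4) − (7/2)| < ε.
(7s - 10)/(2s + 4) − (7/2) = (2(7s - 10) − 7(2s + 4)) / (2(2s + 4)) = -48/(2(2s + 4)).
For s > 0 we have 2s + 4 > 2s, so |(7s - 10)/(2s + 4) − (7/2)| = 48/(2(2s + 4)) < 48/(2·2s) = 12/s.
Thus |(7s - 10)/(2s + 4) − (7/2)| < ε whenever s > 12/ε.
Take M = 12/ε. If s > M then |(7s - 10)/(2s + 4) − (7/2)| < 12/s < ε.

M = 12/ε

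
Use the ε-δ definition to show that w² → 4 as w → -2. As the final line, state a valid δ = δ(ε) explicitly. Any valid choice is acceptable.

Suppose ε > 0. We seek δ > 0 with 0 < |w + 2| < δ ⇒ |w² − 4| < ε.
Factor: w² − 4 = (w + 2)(w - 2), so |w² − 4| = |w + 2|·|w - 2|.
Impose δ ≤ 1 so that |w| < 3; then |w - 2| ≤ 5.
Hence |w² − 4| ≤ 5|w + 2|, which is < ε once |w + 2| < ε/5.
Take δ = min(1, ε/5). If 0 < |w + 2| < δ then both bounds hold and |w² − 4| ≤ 5|w + 2| < 5·(ε/5) = ε.

δ = min(1, ε/5)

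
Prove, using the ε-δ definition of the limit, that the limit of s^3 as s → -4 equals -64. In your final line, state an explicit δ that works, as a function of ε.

Fix ε > 0. We seek δ > 0 with 0 < |s + 4| < δ ⇒ |s^3 + 64| < ε.
Factor: s^3 + 64 = (s + 4)(s^2 - 4s + 16), so |s^3 + 64| = |s + 4|·|s^2 - 4s + 16|.
Impose δ ≤ 1 so that |s| < 5; then |s^2 - 4s + 16| ≤ 61.
Hence |s^3 + 64| ≤ 61|s + 4|, which is < ε once |s + 4| < ε/61.
Take δ = min(1, ε/61). If 0 < |s + 4| < δ then both bounds hold and |s^3 + 64| ≤ 61|s + 4| < 61·(ε/61) = ε.

δ = min(1, ε/61)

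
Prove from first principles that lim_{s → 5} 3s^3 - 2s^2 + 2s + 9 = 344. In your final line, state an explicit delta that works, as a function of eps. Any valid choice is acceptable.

delta = min(1, eps/253)

Let eps > 0 be given. We want delta > 0 such that 0 < |s − 5| < delta implies |(3s^3 - 2s^2 + 2s + 9) − 344| < eps.
(3s^3 - 2s^2 + 2s + 9) − 344 = 3s^3 - 2s^2 + 2s - 335 = (s − 5)(3s^2 + 13s + 67).
So |(3s^3 - 2s^2 + 2s + 9) − 344| = |s − 5|·|3s^2 + 13s + 67|.
Require delta ≤ 1. Then |s − 5| < 1 gives |s| < 6, and by the triangle inequality |3s^2 + 13s + 67| ≤ 3·6^2 + 13·6 + 67 = 253.
Hence |(3s^3 - 2s^2 + 2s + 9) − 344| ≤ 253|s − 5| < eps provided |s − 5| < eps/253.
Choosing delta = min(1, eps/253) ensures both conditions, hence |(3s^3 - 2s^2 + 2s + 9) − 344| < eps.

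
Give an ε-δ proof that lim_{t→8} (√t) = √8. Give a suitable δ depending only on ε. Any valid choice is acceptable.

Let ε > 0. We want δ > 0 such that 0 < |t − 8| < δ implies |√t − √8| < ε.
Multiplying by the conjugate, |√t − √8| = |t − 8|/(√t + √8).
Restrict δ ≤ 8 so that |t − 8| < 8 forces t > 0, and then √t + √8 > √8.
Hence |√t − √8| < |t − 8|/√8, which is < ε once |t − 8| < √8·ε.
Take δ = min(8, √8·ε). If 0 < |t − 8| < δ then t > 0 and |√t − √8| < |t − 8|/√8 < ε.

δ = min(8, √8·ε)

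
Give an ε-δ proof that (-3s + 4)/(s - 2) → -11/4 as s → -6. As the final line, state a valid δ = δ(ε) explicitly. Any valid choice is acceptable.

Suppose ε > 0. We want δ > 0 with 0 < |s + 6| < δ ⇒ |(-3s + 4)/(s - 2) + 11/4| < ε.
Combining over a common denominator, (-3s + 4)/(s - 2) + 11/4 = [(-3s + 4)·(-8) − 22·(s - 2)] / [(-8)·(s - 2)] = 2(s + 6) / ((-8)(s - 2)).
So |(-3s + 4)/(s - 2) + 11/4| = 2|s + 6| / (8·|s − 2|).
Restrict δ ≤ 4. Then |s + 6| < 4 gives |s − 2| = |(s + 6) + (-8)| ≥ 8 − 4 = 4.
Hence |(-3s + 4)/(s - 2) + 11/4| < 2|s + 6|/(8·4) = (1/16)|s + 6|, which is < ε once |s + 6| < 16ε.
Take δ = min(4, 16ε). Then 0 < |s + 6| < δ forces both bounds, so |(-3s + 4)/(s - 2) + 11/4| < ε.

δ = min(4, 16ε)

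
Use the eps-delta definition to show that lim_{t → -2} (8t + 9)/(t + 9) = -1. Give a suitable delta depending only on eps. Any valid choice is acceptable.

Suppose eps > 0. We want delta > 0 with 0 < |t + 2| < delta ⇒ |(8t + 9)/(t + 9) + 1| < eps.
Combining over a common denominator, (8t + 9)/(t + 9) + 1 = [(8t + 9)·7 − (-7)·(t + 9)] / [7·(t + 9)] = 63(t + 2) / (7(t + 9)).
So |(8t + 9)/(t + 9) + 1| = 63|t + 2| / (7·|t + 9|).
Restrict delta ≤ 7/2. Then |t + 2| < 7/2 gives |t + 9| = |(t + 2) + 7| ≥ 7 − 7/2 = 7/2.
Hence |(8t + 9)/(t + 9) + 1| < 63|t + 2|/(7·(7/2)) = (18/7)|t + 2|, which is < eps once |t + 2| < (7/18)eps.
Take delta = min(7/2, (7/18)eps). Then 0 < |t + 2| < delta forces both bounds, so |(8t + 9)/(t + 9) + 1| < eps.

delta = min(7/2, (7/18)eps)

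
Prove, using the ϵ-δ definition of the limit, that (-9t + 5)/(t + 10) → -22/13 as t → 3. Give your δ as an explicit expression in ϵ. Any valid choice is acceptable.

Fix ϵ > 0. We want δ > 0 with 0 < |t − 3| < δ ⇒ |(-9t + 5)/(t + 10) + 22/13| < ϵ.
Combining over a common denominator, (-9t + 5)/(t + 10) + 22/13 = [(-9t + 5)·13 − (-22)·(t + 10)] / [13·(t + 10)] = -95(t − 3) / (13(t + 10)).
So |(-9t + 5)/(t + 10) + 22/13| = 95|t − 3| / (13·|t + 10|).
Restrict δ ≤ 13/2. Then |t − 3| < 13/2 gives |t + 10| = |(t − 3) + 13| ≥ 13 − 13/2 = 13/2.
Hence |(-9t + 5)/(t + 10) + 22/13| < 95|t − 3|/(13·(13/2)) = (190/169)|t − 3|, which is < ϵ once |t − 3| < (169/190)ϵ.
Take δ = min(13/2, (169/190)ϵ). Then 0 < |t − 3| < δ forces both bounds, so |(-9t + 5)/(t + 10) + 22/13| < ϵ.

δ = min(13/2, (169/190)ϵ)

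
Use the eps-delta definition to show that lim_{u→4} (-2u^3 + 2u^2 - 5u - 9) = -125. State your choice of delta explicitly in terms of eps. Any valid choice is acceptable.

Suppose eps > 0. We want delta > 0 such that 0 < |u − 4| < delta implies |(-2u^3 + 2u^2 - 5u - 9) + 125| < eps.
(-2u^3 + 2u^2 - 5u - 9) + 125 = -2u^3 + 2u^2 - 5u + 116 = (u − 4)(-2u^2 - 6u - 29).
So |(-2u^3 + 2u^2 - 5u - 9) + 125| = |u − 4|·|-2u^2 - 6u - 29|.
Require delta ≤ 2. Then |u − 4| < 2 gives |u| < 6, and by the triangle inequality |-2u^2 - 6u - 29| ≤ 2·6^2 + 6·6 + 29 = 137.
Hence |(-2u^3 + 2u^2 - 5u - 9) + 125| ≤ 137|u − 4| < eps provided |u − 4| < eps/137.
Take delta = min(2, eps/137). Then 0 < |u − 4| < delta gives both |u − 4| < 2 and |u − 4| < eps/137, so |(-2u^3 + 2u^2 - 5u - 9) + 125| < eps.

delta = min(2, eps/137)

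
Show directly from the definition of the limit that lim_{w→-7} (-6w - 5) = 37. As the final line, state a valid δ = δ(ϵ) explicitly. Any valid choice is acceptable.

δ = ϵ/6

Let ϵ > 0 be given. We need δ > 0 so that 0 < |w + 7| < δ implies |(-6w - 5) − 37| < ϵ.
Since (-6w - 5) − 37 = -6(w + 7), we have |(-6w - 5) − 37| = 6|w + 7|.
Thus it suffices that |w + 7| < ϵ/6.
Take δ = ϵ/6. If 0 < |w + 7| < δ then |(-6w - 5) − 37| = 6|w + 7| < 6·(ϵ/6) = ϵ.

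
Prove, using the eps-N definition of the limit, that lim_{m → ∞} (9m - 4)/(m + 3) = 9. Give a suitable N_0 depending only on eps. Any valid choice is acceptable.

N_0 = 31/eps

Let eps > 0 be given. For m ≥ 1, |(9m - 4)/(m + 3) − 9| = |-31|/((m + 3)) = 31/((m + 3)).
Since m + 3 ≥ m for m ≥ 1, this is ≤ 31/(m) = 31/m.
So |(9m - 4)/(m + 3) − 9| < eps whenever m > 31/eps.
Take N_0 = 31/eps. If m > N_0 then |(9m - 4)/(m + 3) − 9| ≤ 31/m < eps.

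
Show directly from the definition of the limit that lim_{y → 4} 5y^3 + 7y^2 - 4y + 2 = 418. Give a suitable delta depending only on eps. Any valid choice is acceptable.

delta = min(1, eps/364)

Fix eps > 0. We want delta > 0 such that 0 < |y − 4| < delta implies |(5y^3 + 7y^2 - 4y + 2) − 418| < eps.
(5y^3 + 7y^2 - 4y + 2) − 418 = 5y^3 + 7y^2 - 4y - 416 = (y − 4)(5y^2 + 27y + 104).
So |(5y^3 + 7y^2 - 4y + 2) − 418| = |y − 4|·|5y^2 + 27y + 104|.
Require delta ≤ 1. Then |y − 4| < 1 gives |y| < 5, and by the triangle inequality |5y^2 + 27y + 104| ≤ 5·5^2 + 27·5 + 104 = 364.
Hence |(5y^3 + 7y^2 - 4y + 2) − 418| ≤ 364|y − 4| < eps provided |y − 4| < eps/364.
Take delta = min(1, eps/364). Then 0 < |y − 4| < delta gives both |y − 4| < 1 and |y − 4| < eps/364, so |(5y^3 + 7y^2 - 4y + 2) − 418| < eps.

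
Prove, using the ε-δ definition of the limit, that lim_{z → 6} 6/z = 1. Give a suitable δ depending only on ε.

Let ε > 0 be given. We seek δ > 0 such that 0 < |z − 6| < δ implies |6/z − 1| < ε.
|6/z − 1| = 6·|6 − z|/(6·|z|) = 6|z − 6|/(6|z|).
Restrict δ ≤ 3. Then |z − 6| < 3 gives |z| > 3, so 6|z| > 18.
Then |6/z − 1| < 6|z − 6|/18, which is < ε when |z − 6| < 3ε.
Take δ = min(3, 3ε). Then 0 < |z − 6| < δ gives both |z − 6| < 3 and |z − 6| < 3ε, so |6/z − 1| < ε.

δ = min(3, 3ε)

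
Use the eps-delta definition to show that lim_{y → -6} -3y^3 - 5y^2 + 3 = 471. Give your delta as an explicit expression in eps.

Let eps > 0. We want delta > 0 such that 0 < |y + 6| < delta implies |(-3y^3 - 5y^2 + 3) − 471| < eps.
(-3y^3 - 5y^2 + 3) − 471 = -3y^3 - 5y^2 - 468 = (y + 6)(-3y^2 + 13y - 78).
So |(-3y^3 - 5y^2 + 3) − 471| = |y + 6|·|-3y^2 + 13y - 78|.
Assume first that |y + 6| < 2, so |y| < 8. Then |-3y^2 + 13y - 78| ≤ 3·8^2 + 13·8 + 78 = 374.
Hence |(-3y^3 - 5y^2 + 3) − 471| ≤ 374|y + 6| < eps provided |y + 6| < eps/374.
Choosing delta = min(2, eps/374) ensures both conditions, hence |(-3y^3 - 5y^2 + 3) − 471| < eps.

delta = min(2, eps/374)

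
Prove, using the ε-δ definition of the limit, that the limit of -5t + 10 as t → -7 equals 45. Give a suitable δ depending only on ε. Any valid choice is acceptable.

Fix ε > 0. We need δ > 0 so that 0 < |t + 7| < δ implies |(-5t + 10) − 45| < ε.
Since (-5t + 10) − 45 = -5(t + 7), we have |(-5t + 10) − 45| = 5|t + 7|.
So 5|t + 7| < ε exactly when |t + 7| < ε/5.
Choosing δ = ε/5 gives |(-5t + 10) − 45| = 5|t + 7| < ε whenever |t + 7| < δ.

δ = ε/5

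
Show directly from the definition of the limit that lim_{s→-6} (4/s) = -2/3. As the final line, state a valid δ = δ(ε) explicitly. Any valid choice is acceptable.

Fix ε > 0. We seek δ > 0 such that 0 < |s + 6| < δ implies |4/s + 2/3| < ε.
|4/s + 2/3| = 4·|-6 − s|/(6·|s|) = 4|s + 6|/(6|s|).
Require δ ≤ 3 so that |s| > 6 − 3 = 3, hence 6|s| > 18.
Then |4/s + 2/3| < 4|s + 6|/18, which is < ε when |s + 6| < (9/2)ε.
Take δ = min(3, (9/2)ε). Then 0 < |s + 6| < δ gives both |s + 6| < 3 and |s + 6| < (9/2)ε, so |4/s + 2/3| < ε.

δ = min(3, (9/2)ε)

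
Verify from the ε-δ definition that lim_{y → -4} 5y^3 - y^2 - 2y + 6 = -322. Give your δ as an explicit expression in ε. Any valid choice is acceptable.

δ = min(2, ε/388)

Let ε > 0. We want δ > 0 such that 0 < |y + 4| < δ implies |(5y^3 - y^2 - 2y + 6) + 322| < ε.
(5y^3 - y^2 - 2y + 6) + 322 = 5y^3 - y^2 - 2y + 328 = (y + 4)(5y^2 - 21y + 82).
So |(5y^3 - y^2 - 2y + 6) + 322| = |y + 4|·|5y^2 - 21y + 82|.
Require δ ≤ 2. Then |y + 4| < 2 gives |y| < 6, and by the triangle inequality |5y^2 - 21y + 82| ≤ 5·6^2 + 21·6 + 82 = 388.
Hence |(5y^3 - y^2 - 2y + 6) + 322| ≤ 388|y + 4| < ε provided |y + 4| < ε/388.
Choosing δ = min(2, ε/388) ensures both conditions, hence |(5y^3 - y^2 - 2y + 6) + 322| < ε.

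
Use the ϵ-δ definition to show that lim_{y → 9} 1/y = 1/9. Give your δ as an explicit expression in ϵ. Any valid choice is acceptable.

δ = min(9/2, (81/2)ϵ)

Fix ϵ > 0. We seek δ > 0 such that 0 < |y − 9| < δ implies |1/y − (1/9)| < ϵ.
|1/y − (1/9)| = |9 − y|/(9·|y|) = |y − 9|/(9|y|).
Restrict δ ≤ 9/2. Then |y − 9| < 9/2 gives |y| > 9/2, so 9|y| > 81/2.
Then |1/y − (1/9)| < |y − 9|/(81/2), which is < ϵ when |y − 9| < (81/2)ϵ.
Take δ = min(9/2, (81/2)ϵ). Then 0 < |y − 9| < δ gives both |y − 9| < 9/2 and |y − 9| < (81/2)ϵ, so |1/y − (1/9)| < ϵ.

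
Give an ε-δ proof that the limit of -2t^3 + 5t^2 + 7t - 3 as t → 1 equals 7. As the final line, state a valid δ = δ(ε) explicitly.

δ = min(1, ε/24)

Suppose ε > 0. We want δ > 0 such that 0 < |t − 1| < δ implies |(-2t^3 + 5t^2 + 7t - 3) − 7| < ε.
(-2t^3 + 5t^2 + 7t - 3) − 7 = -2t^3 + 5t^2 + 7t - 10 = (t − 1)(-2t^2 + 3t + 10).
So |(-2t^3 + 5t^2 + 7t - 3) − 7| = |t − 1|·|-2t^2 + 3t + 10|.
Require δ ≤ 1. Then |t − 1| < 1 gives |t| < 2, and by the triangle inequality |-2t^2 + 3t + 10| ≤ 2·2^2 + 3·2 + 10 = 24.
Hence |(-2t^3 + 5t^2 + 7t - 3) − 7| ≤ 24|t − 1| < ε provided |t − 1| < ε/24.
Take δ = min(1, ε/24). Then 0 < |t − 1| < δ gives both |t − 1| < 1 and |t − 1| < ε/24, so |(-2t^3 + 5t^2 + 7t - 3) − 7| < ε.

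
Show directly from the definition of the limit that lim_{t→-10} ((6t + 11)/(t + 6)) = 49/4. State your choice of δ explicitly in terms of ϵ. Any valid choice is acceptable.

Fix ϵ > 0. We want δ > 0 with 0 < |t + 10| < δ ⇒ |(6t + 11)/(t + 6) − (49/4)| < ϵ.
Combining over a common denominator, (6t + 11)/(t + 6) − (49/4) = [(6t + 11)·(-4) − (-49)·(t + 6)] / [(-4)·(t + 6)] = 25(t + 10) / ((-4)(t + 6)).
So |(6t + 11)/(t + 6) − (49/4)| = 25|t + 10| / (4·|t + 6|).
Require δ ≤ 2, so |t + 6| ≥ |-4| − |t + 10| > 4 − 2 = 2.
Hence |(6t + 11)/(t + 6) − (49/4)| < 25|t + 10|/(4·2) = (25/8)|t + 10|, which is < ϵ once |t + 10| < (8/25)ϵ.
Take δ = min(2, (8/25)ϵ). Then 0 < |t + 10| < δ forces both bounds, so |(6t + 11)/(t + 6) − (49/4)| < ϵ.

δ = min(2, (8/25)ϵ)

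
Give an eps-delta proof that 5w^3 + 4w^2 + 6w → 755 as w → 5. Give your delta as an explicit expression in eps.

Let eps > 0. We want delta > 0 such that 0 < |w − 5| < delta implies |(5w^3 + 4w^2 + 6w) − 755| < eps.
(5w^3 + 4w^2 + 6w) − 755 = 5w^3 + 4w^2 + 6w - 755 = (w − 5)(5w^2 + 29w + 151).
So |(5w^3 + 4w^2 + 6w) − 755| = |w − 5|·|5w^2 + 29w + 151|.
Assume first that |w − 5| < 1, so |w| < 6. Then |5w^2 + 29w + 151| ≤ 5·6^2 + 29·6 + 151 = 505.
Hence |(5w^3 + 4w^2 + 6w) − 755| ≤ 505|w − 5| < eps provided |w − 5| < eps/505.
Choosing delta = min(1, eps/505) ensures both conditions, hence |(5w^3 + 4w^2 + 6w) − 755| < eps.

delta = min(1, eps/505)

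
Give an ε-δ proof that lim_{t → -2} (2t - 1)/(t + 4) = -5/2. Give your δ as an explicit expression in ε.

Let ε > 0. We want δ > 0 with 0 < |t + 2| < δ ⇒ |(2t - 1)/(t + 4) + 5/2| < ε.
Combining over a common denominator, (2t - 1)/(t + 4) + 5/2 = [(2t - 1)·2 − (-5)·(t + 4)] / [2·(t + 4)] = 9(t + 2) / (2(t + 4)).
So |(2t - 1)/(t + 4) + 5/2| = 9|t + 2| / (2·|t + 4|).
Require δ ≤ 1, so |t + 4| ≥ |2| − |t + 2| > 2 − 1 = 1.
Hence |(2t - 1)/(t + 4) + 5/2| < 9|t + 2|/(2·1) = (9/2)|t + 2|, which is < ε once |t + 2| < (2/9)ε.
Take δ = min(1, (2/9)ε). Then 0 < |t + 2| < δ forces both bounds, so |(2t - 1)/(t + 4) + 5/2| < ε.

δ = min(1, (2/9)ε)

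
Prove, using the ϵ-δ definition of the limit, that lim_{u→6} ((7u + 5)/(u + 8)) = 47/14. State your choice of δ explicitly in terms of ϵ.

δ = min(7, (98/51)ϵ)

Let ϵ > 0 be given. We want δ > 0 with 0 < |u − 6| < δ ⇒ |(7u + 5)/(u + 8) − (47/14)| < ϵ.
Combining over a common denominator, (7u + 5)/(u + 8) − (47/14) = [(7u + 5)·14 − 47·(u + 8)] / [14·(u + 8)] = 51(u − 6) / (14(u + 8)).
So |(7u + 5)/(u + 8) − (47/14)| = 51|u − 6| / (14·|u + 8|).
Restrict δ ≤ 7. Then |u − 6| < 7 gives |u + 8| = |(u − 6) + 14| ≥ 14 − 7 = 7.
Hence |(7u + 5)/(u + 8) − (47/14)| < 51|u − 6|/(14·7) = (51/98)|u − 6|, which is < ϵ once |u − 6| < (98/51)ϵ.
Take δ = min(7, (98/51)ϵ). Then 0 < |u − 6| < δ forces both bounds, so |(7u + 5)/(u + 8) − (47/14)| < ϵ.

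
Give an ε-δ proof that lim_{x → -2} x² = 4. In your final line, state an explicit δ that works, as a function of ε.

Suppose ε > 0. We seek δ > 0 with 0 < |x + 2| < δ ⇒ |x² − 4| < ε.
Factor: x² − 4 = (x + 2)(x - 2), so |x² − 4| = |x + 2|·|x - 2|.
Restrict δ ≤ 1. Then |x + 2| < 1 gives |x| < 3, so by the triangle inequality |x - 2| ≤ 3 + 2 = 5.
Hence |x² − 4| ≤ 5|x + 2|, which is < ε once |x + 2| < ε/5.
Take δ = min(1, ε/5). If 0 < |x + 2| < δ then both bounds hold and |x² − 4| ≤ 5|x + 2| < 5·(ε/5) = ε.

δ = min(1, ε/5)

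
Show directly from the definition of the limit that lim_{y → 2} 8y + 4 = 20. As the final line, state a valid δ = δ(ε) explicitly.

δ = ε/8

Suppose ε > 0. We need δ > 0 so that 0 < |y − 2| < δ implies |(8y + 4) − 20| < ε.
|(8y + 4) − 20| = |8y - 16| = 8|y − 2|.
Thus it suffices that |y − 2| < ε/8.
Take δ = ε/8. If 0 < |y − 2| < δ then |(8y + 4) − 20| = 8|y − 2| < 8·(ε/8) = ε.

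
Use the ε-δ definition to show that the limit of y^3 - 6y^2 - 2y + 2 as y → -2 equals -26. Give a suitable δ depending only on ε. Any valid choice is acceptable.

δ = min(1, ε/47)

Suppose ε > 0. We want δ > 0 such that 0 < |y + 2| < δ implies |(y^3 - 6y^2 - 2y + 2) + 26| < ε.
(y^3 - 6y^2 - 2y + 2) + 26 = y^3 - 6y^2 - 2y + 28 = (y + 2)(y^2 - 8y + 14).
So |(y^3 - 6y^2 - 2y + 2) + 26| = |y + 2|·|y^2 - 8y + 14|.
Assume first that |y + 2| < 1, so |y| < 3. Then |y^2 - 8y + 14| ≤ 3^2 + 8·3 + 14 = 47.
Hence |(y^3 - 6y^2 - 2y + 2) + 26| ≤ 47|y + 2| < ε provided |y + 2| < ε/47.
Choosing δ = min(1, ε/47) ensures both conditions, hence |(y^3 - 6y^2 - 2y + 2) + 26| < ε.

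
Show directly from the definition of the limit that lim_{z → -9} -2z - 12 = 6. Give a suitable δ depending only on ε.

δ = ε/2

Suppose ε > 0. We need δ > 0 so that 0 < |z + 9| < δ implies |(-2z - 12) − 6| < ε.
Since (-2z - 12) − 6 = -2(z + 9), we have |(-2z - 12) − 6| = 2|z + 9|.
Thus it suffices that |z + 9| < ε/2.
Take δ = ε/2. If 0 < |z + 9| < δ then |(-2z - 12) − 6| = 2|z + 9| < 2·(ε/2) = ε.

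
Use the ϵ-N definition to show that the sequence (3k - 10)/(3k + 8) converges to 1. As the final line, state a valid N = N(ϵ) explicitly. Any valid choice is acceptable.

N = 6/ϵ

Let ϵ > 0 be given. For k ≥ 1, |(3k - 10)/(3k + 8) − 1| = |-54|/(3(3k + 8)) = 54/(3(3k + 8)).
Since 3k + 8 ≥ 3k for k ≥ 1, this is ≤ 54/(3·3k) = 6/k.
So |(3k - 10)/(3k + 8) − 1| < ϵ whenever k > 6/ϵ.
Take N = 6/ϵ. If k > N then |(3k - 10)/(3k + 8) − 1| ≤ 6/k < ϵ.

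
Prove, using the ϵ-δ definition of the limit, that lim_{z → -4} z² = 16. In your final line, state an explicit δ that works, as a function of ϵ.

Let ϵ > 0. We seek δ > 0 with 0 < |z + 4| < δ ⇒ |z² − 16| < ϵ.
Factor: z² − 16 = (z + 4)(z - 4), so |z² − 16| = |z + 4|·|z - 4|.
Impose δ ≤ 1 so that |z| < 5; then |z - 4| ≤ 9.
Hence |z² − 16| ≤ 9|z + 4|, which is < ϵ once |z + 4| < ϵ/9.
Take δ = min(1, ϵ/9). If 0 < |z + 4| < δ then both bounds hold and |z² − 16| ≤ 9|z + 4| < 9·(ϵ/9) = ϵ.

δ = min(1, ϵ/9)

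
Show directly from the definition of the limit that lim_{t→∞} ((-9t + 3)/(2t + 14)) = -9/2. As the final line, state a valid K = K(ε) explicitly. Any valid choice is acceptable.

K = 33/ε

Let ε > 0 be given. We seek K > 0 such that t > K implies |(-9t + 3)/(2t + 14) + 9/2| < ε.
(-9t + 3)/(2t + 14) + 9/2 = (2(-9t + 3) − (-9)(2t + 14)) / (2(2t + 14)) = 132/(2(2t + 14)).
For t > 0 we have 2t + 14 > 2t, so |(-9t + 3)/(2t + 14) + 9/2| = 132/(2(2t + 14)) < 132/(2·2t) = 33/t.
Thus |(-9t + 3)/(2t + 14) + 9/2| < ε whenever t > 33/ε.
Take K = 33/ε. If t > K then |(-9t + 3)/(2t + 14) + 9/2| < 33/t < ε.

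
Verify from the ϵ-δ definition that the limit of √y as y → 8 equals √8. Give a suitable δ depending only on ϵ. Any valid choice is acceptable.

δ = min(8, √8·ϵ)

Let ϵ > 0 be given. We want δ > 0 such that 0 < |y − 8| < δ implies |√y − √8| < ϵ.
Rationalise: √y − √8 = (y − 8)/(√y + √8), so |√y − √8| = |y − 8|/(√y + √8).
Restrict δ ≤ 8 so that |y − 8| < 8 forces y > 0, and then √y + √8 > √8.
Hence |√y − √8| < |y − 8|/√8, which is < ϵ once |y − 8| < √8·ϵ.
Take δ = min(8, √8·ϵ). If 0 < |y − 8| < δ then y > 0 and |√y − √8| < |y − 8|/√8 < ϵ.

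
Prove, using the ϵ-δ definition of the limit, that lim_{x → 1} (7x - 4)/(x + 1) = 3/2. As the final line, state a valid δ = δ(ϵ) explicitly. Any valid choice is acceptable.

δ = min(1, (2/11)ϵ)

Let ϵ > 0 be given. We want δ > 0 with 0 < |x − 1| < δ ⇒ |(7x - 4)/(x + 1) − (3/2)| < ϵ.
Combining over a common denominator, (7x - 4)/(x + 1) − (3/2) = [(7x - 4)·2 − 3·(x + 1)] / [2·(x + 1)] = 11(x − 1) / (2(x + 1)).
So |(7x - 4)/(x + 1) − (3/2)| = 11|x − 1| / (2·|x + 1|).
Restrict δ ≤ 1. Then |x − 1| < 1 gives |x + 1| = |(x − 1) + 2| ≥ 2 − 1 = 1.
Hence |(7x - 4)/(x + 1) − (3/2)| < 11|x − 1|/(2·1) = (11/2)|x − 1|, which is < ϵ once |x − 1| < (2/11)ϵ.
Take δ = min(1, (2/11)ϵ). Then 0 < |x − 1| < δ forces both bounds, so |(7x - 4)/(x + 1) − (3/2)| < ϵ.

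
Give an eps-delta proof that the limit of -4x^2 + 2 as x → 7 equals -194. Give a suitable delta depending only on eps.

Fix eps > 0. We want delta > 0 such that 0 < |x − 7| < delta implies |(-4x^2 + 2) + 194| < eps.
(-4x^2 + 2) + 194 = -4x^2 + 196 = (x − 7)(-4x - 28).
So |(-4x^2 + 2) + 194| = |x − 7|·|-4x - 28|.
Assume first that |x − 7| < 2, so |x| < 9. Then |-4x - 28| ≤ 4·9 + 28 = 64.
Hence |(-4x^2 + 2) + 194| ≤ 64|x − 7| < eps provided |x − 7| < eps/64.
Take delta = min(2, eps/64). Then 0 < |x − 7| < delta gives both |x − 7| < 2 and |x − 7| < eps/64, so |(-4x^2 + 2) + 194| < eps.

delta = min(2, eps/64)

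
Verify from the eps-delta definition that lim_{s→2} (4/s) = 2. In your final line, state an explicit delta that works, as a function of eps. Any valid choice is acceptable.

Suppose eps > 0. We seek delta > 0 such that 0 < |s − 2| < delta implies |4/s − 2| < eps.
|4/s − 2| = 4·|2 − s|/(2·|s|) = 4|s − 2|/(2|s|).
Require delta ≤ 1 so that |s| > 2 − 1 = 1, hence 2|s| > 2.
Then |4/s − 2| < 4|s − 2|/2, which is < eps when |s − 2| < (1/2)eps.
Take delta = min(1, (1/2)eps). Then 0 < |s − 2| < delta gives both |s − 2| < 1 and |s − 2| < (1/2)eps, so |4/s − 2| < eps.

delta = min(1, (1/2)eps)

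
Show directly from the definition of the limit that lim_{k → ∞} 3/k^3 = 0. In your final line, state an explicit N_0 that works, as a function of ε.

Let ε > 0 be given. For k ≥ 1, |3/k^3 − 0| = 3/k^3.
3/k^3 < ε ⇔ k^3 > 3/ε ⇔ k > (3/ε)^{1/3}.
Take N_0 = (3/ε)^{1/3}. Then k > N_0 implies 3/k^3 < ε.

N_0 = (3/ε)^{1/3}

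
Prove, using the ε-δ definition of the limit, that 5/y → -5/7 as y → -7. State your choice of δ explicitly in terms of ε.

δ = min(7/2, (49/10)ε)

Fix ε > 0. We seek δ > 0 such that 0 < |y + 7| < δ implies |5/y + 5/7| < ε.
|5/y + 5/7| = 5·|-7 − y|/(7·|y|) = 5|y + 7|/(7|y|).
Restrict δ ≤ 7/2. Then |y + 7| < 7/2 gives |y| > 7/2, so 7|y| > 49/2.
Then |5/y + 5/7| < 5|y + 7|/(49/2), which is < ε when |y + 7| < (49/10)ε.
Take δ = min(7/2, (49/10)ε). Then 0 < |y + 7| < δ gives both |y + 7| < 7/2 and |y + 7| < (49/10)ε, so |5/y + 5/7| < ε.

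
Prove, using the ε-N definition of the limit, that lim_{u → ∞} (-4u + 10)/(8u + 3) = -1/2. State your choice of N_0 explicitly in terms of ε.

Let ε > 0 be given. We seek N_0 > 0 such that u > N_0 implies |(-4u + 10)/(8u + 3) + 1/2| < ε.
(-4u + 10)/(8u + 3) + 1/2 = (8(-4u + 10) − (-4)(8u + 3)) / (8(8u + 3)) = 92/(8(8u + 3)).
For u > 0 we have 8u + 3 > 8u, so |(-4u + 10)/(8u + 3) + 1/2| = 92/(8(8u + 3)) < 92/(8·8u) = (23/16)/u.
Thus |(-4u + 10)/(8u + 3) + 1/2| < ε whenever u > (23/16)/ε.
Take N_0 = (23/16)/ε. If u > N_0 then |(-4u + 10)/(8u + 3) + 1/2| < (23/16)/u < ε.

N_0 = (23/16)/ε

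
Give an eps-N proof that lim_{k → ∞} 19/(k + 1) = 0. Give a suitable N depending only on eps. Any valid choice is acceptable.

N = 19/eps

Fix eps > 0. For k ≥ 1, |19/(k + 1) − 0| = 19/(k + 1) ≤ 19/k.
We need 19/k < eps, i.e. k > 19/eps.
Take N = 19/eps. If k > N then |19/(k + 1)| ≤ 19/k < eps.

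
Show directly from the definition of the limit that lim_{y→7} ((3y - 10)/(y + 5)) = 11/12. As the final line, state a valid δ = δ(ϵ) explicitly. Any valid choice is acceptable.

δ = min(6, (72/25)ϵ)

Let ϵ > 0 be given. We want δ > 0 with 0 < |y − 7| < δ ⇒ |(3y - 10)/(y + 5) − (11/12)| < ϵ.
Combining over a common denominator, (3y - 10)/(y + 5) − (11/12) = [(3y - 10)·12 − 11·(y + 5)] / [12·(y + 5)] = 25(y − 7) / (12(y + 5)).
So |(3y - 10)/(y + 5) − (11/12)| = 25|y − 7| / (12·|y + 5|).
Restrict δ ≤ 6. Then |y − 7| < 6 gives |y + 5| = |(y − 7) + 12| ≥ 12 − 6 = 6.
Hence |(3y - 10)/(y + 5) − (11/12)| < 25|y − 7|/(12·6) = (25/72)|y − 7|, which is < ϵ once |y − 7| < (72/25)ϵ.
Take δ = min(6, (72/25)ϵ). Then 0 < |y − 7| < δ forces both bounds, so |(3y - 10)/(y + 5) − (11/12)| < ϵ.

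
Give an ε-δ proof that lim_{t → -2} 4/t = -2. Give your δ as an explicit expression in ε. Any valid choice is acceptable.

Let ε > 0. We seek δ > 0 such that 0 < |t + 2| < δ implies |4/t + 2| < ε.
|4/t + 2| = 4·|-2 − t|/(2·|t|) = 4|t + 2|/(2|t|).
Restrict δ ≤ 1. Then |t + 2| < 1 gives |t| > 1, so 2|t| > 2.
Then |4/t + 2| < 4|t + 2|/2, which is < ε when |t + 2| < (1/2)ε.
Take δ = min(1, (1/2)ε). Then 0 < |t + 2| < δ gives both |t + 2| < 1 and |t + 2| < (1/2)ε, so |4/t + 2| < ε.

δ = min(1, (1/2)ε)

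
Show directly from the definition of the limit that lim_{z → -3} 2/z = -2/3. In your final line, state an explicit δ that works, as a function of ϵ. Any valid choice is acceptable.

Suppose ϵ > 0. We seek δ > 0 such that 0 < |z + 3| < δ implies |2/z + 2/3| < ϵ.
|2/z + 2/3| = 2·|-3 − z|/(3·|z|) = 2|z + 3|/(3|z|).
Restrict δ ≤ 3/2. Then |z + 3| < 3/2 gives |z| > 3/2, so 3|z| > 9/2.
Then |2/z + 2/3| < 2|z + 3|/(9/2), which is < ϵ when |z + 3| < (9/4)ϵ.
Take δ = min(3/2, (9/4)ϵ). Then 0 < |z + 3| < δ gives both |z + 3| < 3/2 and |z + 3| < (9/4)ϵ, so |2/z + 2/3| < ϵ.

δ = min(3/2, (9/4)ϵ)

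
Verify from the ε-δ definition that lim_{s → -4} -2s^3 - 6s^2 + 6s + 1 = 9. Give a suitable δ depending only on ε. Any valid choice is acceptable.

Let ε > 0 be given. We want δ > 0 such that 0 < |s + 4| < δ implies |(-2s^3 - 6s^2 + 6s + 1) − 9| < ε.
(-2s^3 - 6s^2 + 6s + 1) − 9 = -2s^3 - 6s^2 + 6s - 8 = (s + 4)(-2s^2 + 2s - 2).
So |(-2s^3 - 6s^2 + 6s + 1) − 9| = |s + 4|·|-2s^2 + 2s - 2|.
Assume first that |s + 4| < 1, so |s| < 5. Then |-2s^2 + 2s - 2| ≤ 2·5^2 + 2·5 + 2 = 62.
Hence |(-2s^3 - 6s^2 + 6s + 1) − 9| ≤ 62|s + 4| < ε provided |s + 4| < ε/62.
Choosing δ = min(1, ε/62) ensures both conditions, hence |(-2s^3 - 6s^2 + 6s + 1) − 9| < ε.

δ = min(1, ε/62)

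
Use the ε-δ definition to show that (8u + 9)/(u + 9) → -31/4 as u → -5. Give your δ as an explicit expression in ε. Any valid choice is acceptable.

Let ε > 0. We want δ > 0 with 0 < |u + 5| < δ ⇒ |(8u + 9)/(u + 9) + 31/4| < ε.
Combining over a common denominator, (8u + 9)/(u + 9) + 31/4 = [(8u + 9)·4 − (-31)·(u + 9)] / [4·(u + 9)] = 63(u + 5) / (4(u + 9)).
So |(8u + 9)/(u + 9) + 31/4| = 63|u + 5| / (4·|u + 9|).
Restrict δ ≤ 2. Then |u + 5| < 2 gives |u + 9| = |(u + 5) + 4| ≥ 4 − 2 = 2.
Hence |(8u + 9)/(u + 9) + 31/4| < 63|u + 5|/(4·2) = (63/8)|u + 5|, which is < ε once |u + 5| < (8/63)ε.
Take δ = min(2, (8/63)ε). Then 0 < |u + 5| < δ forces both bounds, so |(8u + 9)/(u + 9) + 31/4| < ε.

δ = min(2, (8/63)ε)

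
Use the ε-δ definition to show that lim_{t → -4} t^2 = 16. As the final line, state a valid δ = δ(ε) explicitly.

δ = min(2, ε/10)

Let ε > 0 be given. We seek δ > 0 with 0 < |t + 4| < δ ⇒ |t^2 − 16| < ε.
Factor: t^2 − 16 = (t + 4)(t - 4), so |t^2 − 16| = |t + 4|·|t - 4|.
Restrict δ ≤ 2. Then |t + 4| < 2 gives |t| < 6, so by the triangle inequality |t - 4| ≤ 6 + 4 = 10.
Hence |t^2 − 16| ≤ 10|t + 4|, which is < ε once |t + 4| < ε/10.
Take δ = min(2, ε/10). If 0 < |t + 4| < δ then both bounds hold and |t^2 − 16| ≤ 10|t + 4| < 10·(ε/10) = ε.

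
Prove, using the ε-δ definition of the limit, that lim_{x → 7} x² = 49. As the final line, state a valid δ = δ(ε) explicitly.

δ = min(2, ε/16)

Fix ε > 0. We seek δ > 0 with 0 < |x − 7| < δ ⇒ |x² − 49| < ε.
Factor: x² − 49 = (x − 7)(x + 7), so |x² − 49| = |x − 7|·|x + 7|.
Impose δ ≤ 2 so that |x| < 9; then |x + 7| ≤ 16.
Hence |x² − 49| ≤ 16|x − 7|, which is < ε once |x − 7| < ε/16.
Take δ = min(2, ε/16). If 0 < |x − 7| < δ then both bounds hold and |x² − 49| ≤ 16|x − 7| < 16·(ε/16) = ε.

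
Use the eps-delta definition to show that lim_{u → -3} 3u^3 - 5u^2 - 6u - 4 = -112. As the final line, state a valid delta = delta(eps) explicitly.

Fix eps > 0. We want delta > 0 such that 0 < |u + 3| < delta implies |(3u^3 - 5u^2 - 6u - 4) + 112| < eps.
(3u^3 - 5u^2 - 6u - 4) + 112 = 3u^3 - 5u^2 - 6u + 108 = (u + 3)(3u^2 - 14u + 36).
So |(3u^3 - 5u^2 - 6u - 4) + 112| = |u + 3|·|3u^2 - 14u + 36|.
Require delta ≤ 1. Then |u + 3| < 1 gives |u| < 4, and by the triangle inequality |3u^2 - 14u + 36| ≤ 3·4^2 + 14·4 + 36 = 140.
Hence |(3u^3 - 5u^2 - 6u - 4) + 112| ≤ 140|u + 3| < eps provided |u + 3| < eps/140.
Take delta = min(1, eps/140). Then 0 < |u + 3| < delta gives both |u + 3| < 1 and |u + 3| < eps/140, so |(3u^3 - 5u^2 - 6u - 4) + 112| < eps.

delta = min(1, eps/140)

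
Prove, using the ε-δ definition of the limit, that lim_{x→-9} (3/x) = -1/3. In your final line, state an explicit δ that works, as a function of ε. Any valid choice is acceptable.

δ = min(9/2, (27/2)ε)

Fix ε > 0. We seek δ > 0 such that 0 < |x + 9| < δ implies |3/x + 1/3| < ε.
|3/x + 1/3| = 3·|-9 − x|/(9·|x|) = 3|x + 9|/(9|x|).
Require δ ≤ 9/2 so that |x| > 9 − 9/2 = 9/2, hence 9|x| > 81/2.
Then |3/x + 1/3| < 3|x + 9|/(81/2), which is < ε when |x + 9| < (27/2)ε.
Take δ = min(9/2, (27/2)ε). Then 0 < |x + 9| < δ gives both |x + 9| < 9/2 and |x + 9| < (27/2)ε, so |3/x + 1/3| < ε.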